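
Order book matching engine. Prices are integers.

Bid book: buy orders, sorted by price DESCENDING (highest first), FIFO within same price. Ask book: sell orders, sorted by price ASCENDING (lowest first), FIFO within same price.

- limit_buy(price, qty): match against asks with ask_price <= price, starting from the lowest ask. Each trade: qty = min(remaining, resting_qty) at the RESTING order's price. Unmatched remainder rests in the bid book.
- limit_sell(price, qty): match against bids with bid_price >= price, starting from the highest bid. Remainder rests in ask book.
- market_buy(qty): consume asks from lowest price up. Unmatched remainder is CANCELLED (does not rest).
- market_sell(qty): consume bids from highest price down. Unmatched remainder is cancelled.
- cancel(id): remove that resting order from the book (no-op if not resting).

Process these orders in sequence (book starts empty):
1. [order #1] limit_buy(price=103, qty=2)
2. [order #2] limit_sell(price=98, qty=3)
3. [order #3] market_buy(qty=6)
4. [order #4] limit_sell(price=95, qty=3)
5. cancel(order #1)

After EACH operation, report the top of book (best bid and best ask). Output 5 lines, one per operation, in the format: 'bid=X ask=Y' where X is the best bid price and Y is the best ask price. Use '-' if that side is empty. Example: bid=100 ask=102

Answer: bid=103 ask=-
bid=- ask=98
bid=- ask=-
bid=- ask=95
bid=- ask=95

Derivation:
After op 1 [order #1] limit_buy(price=103, qty=2): fills=none; bids=[#1:2@103] asks=[-]
After op 2 [order #2] limit_sell(price=98, qty=3): fills=#1x#2:2@103; bids=[-] asks=[#2:1@98]
After op 3 [order #3] market_buy(qty=6): fills=#3x#2:1@98; bids=[-] asks=[-]
After op 4 [order #4] limit_sell(price=95, qty=3): fills=none; bids=[-] asks=[#4:3@95]
After op 5 cancel(order #1): fills=none; bids=[-] asks=[#4:3@95]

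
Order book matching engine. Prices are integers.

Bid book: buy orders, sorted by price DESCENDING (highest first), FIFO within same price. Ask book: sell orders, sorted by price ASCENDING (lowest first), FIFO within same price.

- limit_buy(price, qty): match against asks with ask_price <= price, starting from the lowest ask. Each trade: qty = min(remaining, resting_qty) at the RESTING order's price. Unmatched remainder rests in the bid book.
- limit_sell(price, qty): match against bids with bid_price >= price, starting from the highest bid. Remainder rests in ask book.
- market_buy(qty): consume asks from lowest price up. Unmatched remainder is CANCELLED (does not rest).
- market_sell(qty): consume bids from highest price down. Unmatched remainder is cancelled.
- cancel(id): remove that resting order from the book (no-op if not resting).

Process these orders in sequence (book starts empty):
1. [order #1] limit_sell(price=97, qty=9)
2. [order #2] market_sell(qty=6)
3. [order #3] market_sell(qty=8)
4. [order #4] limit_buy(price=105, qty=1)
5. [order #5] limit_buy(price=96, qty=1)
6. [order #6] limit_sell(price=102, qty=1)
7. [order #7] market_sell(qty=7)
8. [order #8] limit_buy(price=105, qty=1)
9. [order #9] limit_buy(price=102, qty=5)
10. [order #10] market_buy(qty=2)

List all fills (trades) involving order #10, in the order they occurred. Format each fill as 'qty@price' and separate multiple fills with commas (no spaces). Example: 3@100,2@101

After op 1 [order #1] limit_sell(price=97, qty=9): fills=none; bids=[-] asks=[#1:9@97]
After op 2 [order #2] market_sell(qty=6): fills=none; bids=[-] asks=[#1:9@97]
After op 3 [order #3] market_sell(qty=8): fills=none; bids=[-] asks=[#1:9@97]
After op 4 [order #4] limit_buy(price=105, qty=1): fills=#4x#1:1@97; bids=[-] asks=[#1:8@97]
After op 5 [order #5] limit_buy(price=96, qty=1): fills=none; bids=[#5:1@96] asks=[#1:8@97]
After op 6 [order #6] limit_sell(price=102, qty=1): fills=none; bids=[#5:1@96] asks=[#1:8@97 #6:1@102]
After op 7 [order #7] market_sell(qty=7): fills=#5x#7:1@96; bids=[-] asks=[#1:8@97 #6:1@102]
After op 8 [order #8] limit_buy(price=105, qty=1): fills=#8x#1:1@97; bids=[-] asks=[#1:7@97 #6:1@102]
After op 9 [order #9] limit_buy(price=102, qty=5): fills=#9x#1:5@97; bids=[-] asks=[#1:2@97 #6:1@102]
After op 10 [order #10] market_buy(qty=2): fills=#10x#1:2@97; bids=[-] asks=[#6:1@102]

Answer: 2@97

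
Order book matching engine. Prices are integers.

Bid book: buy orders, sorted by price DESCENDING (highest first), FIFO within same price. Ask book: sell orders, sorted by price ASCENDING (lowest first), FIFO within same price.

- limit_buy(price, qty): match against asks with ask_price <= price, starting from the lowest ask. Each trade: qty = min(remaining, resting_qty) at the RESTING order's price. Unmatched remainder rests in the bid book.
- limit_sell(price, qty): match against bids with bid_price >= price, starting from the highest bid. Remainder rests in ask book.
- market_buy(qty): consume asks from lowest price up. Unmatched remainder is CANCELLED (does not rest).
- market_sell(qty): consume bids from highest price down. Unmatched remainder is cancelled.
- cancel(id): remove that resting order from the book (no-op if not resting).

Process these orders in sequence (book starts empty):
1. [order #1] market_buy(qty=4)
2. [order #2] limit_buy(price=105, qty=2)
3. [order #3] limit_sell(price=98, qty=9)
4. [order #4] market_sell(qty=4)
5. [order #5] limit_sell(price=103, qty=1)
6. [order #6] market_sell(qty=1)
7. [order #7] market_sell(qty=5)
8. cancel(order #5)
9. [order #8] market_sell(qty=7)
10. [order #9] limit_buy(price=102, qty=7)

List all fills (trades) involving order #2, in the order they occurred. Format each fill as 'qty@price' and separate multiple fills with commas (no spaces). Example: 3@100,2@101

After op 1 [order #1] market_buy(qty=4): fills=none; bids=[-] asks=[-]
After op 2 [order #2] limit_buy(price=105, qty=2): fills=none; bids=[#2:2@105] asks=[-]
After op 3 [order #3] limit_sell(price=98, qty=9): fills=#2x#3:2@105; bids=[-] asks=[#3:7@98]
After op 4 [order #4] market_sell(qty=4): fills=none; bids=[-] asks=[#3:7@98]
After op 5 [order #5] limit_sell(price=103, qty=1): fills=none; bids=[-] asks=[#3:7@98 #5:1@103]
After op 6 [order #6] market_sell(qty=1): fills=none; bids=[-] asks=[#3:7@98 #5:1@103]
After op 7 [order #7] market_sell(qty=5): fills=none; bids=[-] asks=[#3:7@98 #5:1@103]
After op 8 cancel(order #5): fills=none; bids=[-] asks=[#3:7@98]
After op 9 [order #8] market_sell(qty=7): fills=none; bids=[-] asks=[#3:7@98]
After op 10 [order #9] limit_buy(price=102, qty=7): fills=#9x#3:7@98; bids=[-] asks=[-]

Answer: 2@105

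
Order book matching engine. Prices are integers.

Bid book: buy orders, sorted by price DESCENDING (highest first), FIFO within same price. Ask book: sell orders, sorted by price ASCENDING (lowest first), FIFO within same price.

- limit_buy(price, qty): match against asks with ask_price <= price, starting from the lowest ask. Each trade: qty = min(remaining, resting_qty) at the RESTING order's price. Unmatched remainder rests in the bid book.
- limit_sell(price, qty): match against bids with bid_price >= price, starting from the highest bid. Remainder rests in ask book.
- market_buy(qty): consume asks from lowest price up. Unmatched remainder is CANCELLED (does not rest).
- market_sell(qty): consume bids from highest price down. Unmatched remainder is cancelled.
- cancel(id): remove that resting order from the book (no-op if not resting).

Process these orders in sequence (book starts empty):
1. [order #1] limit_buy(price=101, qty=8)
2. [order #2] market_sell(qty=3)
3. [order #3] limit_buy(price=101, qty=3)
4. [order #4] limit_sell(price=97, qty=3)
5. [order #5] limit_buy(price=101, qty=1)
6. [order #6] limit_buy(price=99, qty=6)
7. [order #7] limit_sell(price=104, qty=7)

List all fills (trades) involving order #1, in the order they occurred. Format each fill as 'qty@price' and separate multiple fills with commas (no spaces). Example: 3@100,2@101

After op 1 [order #1] limit_buy(price=101, qty=8): fills=none; bids=[#1:8@101] asks=[-]
After op 2 [order #2] market_sell(qty=3): fills=#1x#2:3@101; bids=[#1:5@101] asks=[-]
After op 3 [order #3] limit_buy(price=101, qty=3): fills=none; bids=[#1:5@101 #3:3@101] asks=[-]
After op 4 [order #4] limit_sell(price=97, qty=3): fills=#1x#4:3@101; bids=[#1:2@101 #3:3@101] asks=[-]
After op 5 [order #5] limit_buy(price=101, qty=1): fills=none; bids=[#1:2@101 #3:3@101 #5:1@101] asks=[-]
After op 6 [order #6] limit_buy(price=99, qty=6): fills=none; bids=[#1:2@101 #3:3@101 #5:1@101 #6:6@99] asks=[-]
After op 7 [order #7] limit_sell(price=104, qty=7): fills=none; bids=[#1:2@101 #3:3@101 #5:1@101 #6:6@99] asks=[#7:7@104]

Answer: 3@101,3@101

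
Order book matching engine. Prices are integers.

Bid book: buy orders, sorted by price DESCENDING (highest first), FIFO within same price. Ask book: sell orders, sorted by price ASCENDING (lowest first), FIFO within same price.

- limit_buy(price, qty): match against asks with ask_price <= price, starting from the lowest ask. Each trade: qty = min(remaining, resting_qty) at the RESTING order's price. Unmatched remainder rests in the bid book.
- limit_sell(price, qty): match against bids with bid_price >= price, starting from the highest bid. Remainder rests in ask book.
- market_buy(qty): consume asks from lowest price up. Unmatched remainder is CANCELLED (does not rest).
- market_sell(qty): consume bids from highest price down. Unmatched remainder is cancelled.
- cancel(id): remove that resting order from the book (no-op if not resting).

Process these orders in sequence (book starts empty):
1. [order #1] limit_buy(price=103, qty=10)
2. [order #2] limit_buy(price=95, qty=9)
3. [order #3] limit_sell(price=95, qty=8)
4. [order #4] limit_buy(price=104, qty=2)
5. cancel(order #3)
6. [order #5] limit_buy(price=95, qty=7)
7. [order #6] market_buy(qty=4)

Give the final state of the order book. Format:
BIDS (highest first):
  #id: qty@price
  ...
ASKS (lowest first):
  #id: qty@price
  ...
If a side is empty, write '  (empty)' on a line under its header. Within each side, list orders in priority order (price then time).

Answer: BIDS (highest first):
  #4: 2@104
  #1: 2@103
  #2: 9@95
  #5: 7@95
ASKS (lowest first):
  (empty)

Derivation:
After op 1 [order #1] limit_buy(price=103, qty=10): fills=none; bids=[#1:10@103] asks=[-]
After op 2 [order #2] limit_buy(price=95, qty=9): fills=none; bids=[#1:10@103 #2:9@95] asks=[-]
After op 3 [order #3] limit_sell(price=95, qty=8): fills=#1x#3:8@103; bids=[#1:2@103 #2:9@95] asks=[-]
After op 4 [order #4] limit_buy(price=104, qty=2): fills=none; bids=[#4:2@104 #1:2@103 #2:9@95] asks=[-]
After op 5 cancel(order #3): fills=none; bids=[#4:2@104 #1:2@103 #2:9@95] asks=[-]
After op 6 [order #5] limit_buy(price=95, qty=7): fills=none; bids=[#4:2@104 #1:2@103 #2:9@95 #5:7@95] asks=[-]
After op 7 [order #6] market_buy(qty=4): fills=none; bids=[#4:2@104 #1:2@103 #2:9@95 #5:7@95] asks=[-]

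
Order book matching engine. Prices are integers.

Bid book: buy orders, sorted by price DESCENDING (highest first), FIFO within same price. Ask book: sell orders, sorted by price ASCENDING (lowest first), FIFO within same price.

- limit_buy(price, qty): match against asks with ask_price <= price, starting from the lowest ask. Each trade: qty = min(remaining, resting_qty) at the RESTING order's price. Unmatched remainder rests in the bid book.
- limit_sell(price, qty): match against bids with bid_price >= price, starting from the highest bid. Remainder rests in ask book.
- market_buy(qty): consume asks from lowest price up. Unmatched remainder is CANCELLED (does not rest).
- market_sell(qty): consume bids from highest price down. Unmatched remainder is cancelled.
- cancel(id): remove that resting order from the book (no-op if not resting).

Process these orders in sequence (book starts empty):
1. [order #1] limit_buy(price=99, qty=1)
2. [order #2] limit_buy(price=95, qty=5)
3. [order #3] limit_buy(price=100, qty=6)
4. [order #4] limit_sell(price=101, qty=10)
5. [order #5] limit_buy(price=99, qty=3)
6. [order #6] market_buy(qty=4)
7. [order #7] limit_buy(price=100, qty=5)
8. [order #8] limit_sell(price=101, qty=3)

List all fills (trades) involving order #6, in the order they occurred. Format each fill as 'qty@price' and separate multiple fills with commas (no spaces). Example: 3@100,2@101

After op 1 [order #1] limit_buy(price=99, qty=1): fills=none; bids=[#1:1@99] asks=[-]
After op 2 [order #2] limit_buy(price=95, qty=5): fills=none; bids=[#1:1@99 #2:5@95] asks=[-]
After op 3 [order #3] limit_buy(price=100, qty=6): fills=none; bids=[#3:6@100 #1:1@99 #2:5@95] asks=[-]
After op 4 [order #4] limit_sell(price=101, qty=10): fills=none; bids=[#3:6@100 #1:1@99 #2:5@95] asks=[#4:10@101]
After op 5 [order #5] limit_buy(price=99, qty=3): fills=none; bids=[#3:6@100 #1:1@99 #5:3@99 #2:5@95] asks=[#4:10@101]
After op 6 [order #6] market_buy(qty=4): fills=#6x#4:4@101; bids=[#3:6@100 #1:1@99 #5:3@99 #2:5@95] asks=[#4:6@101]
After op 7 [order #7] limit_buy(price=100, qty=5): fills=none; bids=[#3:6@100 #7:5@100 #1:1@99 #5:3@99 #2:5@95] asks=[#4:6@101]
After op 8 [order #8] limit_sell(price=101, qty=3): fills=none; bids=[#3:6@100 #7:5@100 #1:1@99 #5:3@99 #2:5@95] asks=[#4:6@101 #8:3@101]

Answer: 4@101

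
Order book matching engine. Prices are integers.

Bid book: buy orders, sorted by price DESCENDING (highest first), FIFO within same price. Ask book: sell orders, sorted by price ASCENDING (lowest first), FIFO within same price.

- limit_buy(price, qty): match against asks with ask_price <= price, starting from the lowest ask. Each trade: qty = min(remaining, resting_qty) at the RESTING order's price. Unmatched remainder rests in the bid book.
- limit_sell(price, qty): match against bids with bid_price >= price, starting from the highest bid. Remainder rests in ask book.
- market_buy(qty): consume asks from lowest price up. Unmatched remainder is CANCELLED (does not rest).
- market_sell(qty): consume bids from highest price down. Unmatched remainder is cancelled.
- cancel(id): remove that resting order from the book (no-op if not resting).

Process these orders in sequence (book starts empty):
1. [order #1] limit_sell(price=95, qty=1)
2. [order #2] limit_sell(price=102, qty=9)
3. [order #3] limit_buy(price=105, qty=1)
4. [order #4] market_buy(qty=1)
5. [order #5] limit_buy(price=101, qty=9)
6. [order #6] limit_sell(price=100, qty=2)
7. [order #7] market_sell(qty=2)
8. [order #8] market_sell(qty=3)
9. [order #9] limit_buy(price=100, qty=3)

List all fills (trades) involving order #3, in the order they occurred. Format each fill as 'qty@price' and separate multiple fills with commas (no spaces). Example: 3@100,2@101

After op 1 [order #1] limit_sell(price=95, qty=1): fills=none; bids=[-] asks=[#1:1@95]
After op 2 [order #2] limit_sell(price=102, qty=9): fills=none; bids=[-] asks=[#1:1@95 #2:9@102]
After op 3 [order #3] limit_buy(price=105, qty=1): fills=#3x#1:1@95; bids=[-] asks=[#2:9@102]
After op 4 [order #4] market_buy(qty=1): fills=#4x#2:1@102; bids=[-] asks=[#2:8@102]
After op 5 [order #5] limit_buy(price=101, qty=9): fills=none; bids=[#5:9@101] asks=[#2:8@102]
After op 6 [order #6] limit_sell(price=100, qty=2): fills=#5x#6:2@101; bids=[#5:7@101] asks=[#2:8@102]
After op 7 [order #7] market_sell(qty=2): fills=#5x#7:2@101; bids=[#5:5@101] asks=[#2:8@102]
After op 8 [order #8] market_sell(qty=3): fills=#5x#8:3@101; bids=[#5:2@101] asks=[#2:8@102]
After op 9 [order #9] limit_buy(price=100, qty=3): fills=none; bids=[#5:2@101 #9:3@100] asks=[#2:8@102]

Answer: 1@95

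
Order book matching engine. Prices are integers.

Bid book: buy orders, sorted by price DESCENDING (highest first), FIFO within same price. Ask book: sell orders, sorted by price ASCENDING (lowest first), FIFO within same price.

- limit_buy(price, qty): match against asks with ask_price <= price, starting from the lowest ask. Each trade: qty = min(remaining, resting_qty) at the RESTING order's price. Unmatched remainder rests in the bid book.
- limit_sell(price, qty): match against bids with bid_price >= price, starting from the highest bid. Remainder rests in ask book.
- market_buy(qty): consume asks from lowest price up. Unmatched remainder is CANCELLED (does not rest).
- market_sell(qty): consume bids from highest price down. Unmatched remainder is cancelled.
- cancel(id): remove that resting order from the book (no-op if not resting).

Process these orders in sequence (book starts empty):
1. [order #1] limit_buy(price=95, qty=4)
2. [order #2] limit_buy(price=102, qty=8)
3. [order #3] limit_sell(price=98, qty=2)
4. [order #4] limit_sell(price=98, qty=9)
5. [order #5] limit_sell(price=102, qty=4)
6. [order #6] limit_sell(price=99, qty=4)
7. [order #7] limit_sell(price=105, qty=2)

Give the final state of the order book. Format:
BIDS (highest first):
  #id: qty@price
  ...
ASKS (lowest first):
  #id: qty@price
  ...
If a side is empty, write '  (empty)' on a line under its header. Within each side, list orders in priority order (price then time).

After op 1 [order #1] limit_buy(price=95, qty=4): fills=none; bids=[#1:4@95] asks=[-]
After op 2 [order #2] limit_buy(price=102, qty=8): fills=none; bids=[#2:8@102 #1:4@95] asks=[-]
After op 3 [order #3] limit_sell(price=98, qty=2): fills=#2x#3:2@102; bids=[#2:6@102 #1:4@95] asks=[-]
After op 4 [order #4] limit_sell(price=98, qty=9): fills=#2x#4:6@102; bids=[#1:4@95] asks=[#4:3@98]
After op 5 [order #5] limit_sell(price=102, qty=4): fills=none; bids=[#1:4@95] asks=[#4:3@98 #5:4@102]
After op 6 [order #6] limit_sell(price=99, qty=4): fills=none; bids=[#1:4@95] asks=[#4:3@98 #6:4@99 #5:4@102]
After op 7 [order #7] limit_sell(price=105, qty=2): fills=none; bids=[#1:4@95] asks=[#4:3@98 #6:4@99 #5:4@102 #7:2@105]

Answer: BIDS (highest first):
  #1: 4@95
ASKS (lowest first):
  #4: 3@98
  #6: 4@99
  #5: 4@102
  #7: 2@105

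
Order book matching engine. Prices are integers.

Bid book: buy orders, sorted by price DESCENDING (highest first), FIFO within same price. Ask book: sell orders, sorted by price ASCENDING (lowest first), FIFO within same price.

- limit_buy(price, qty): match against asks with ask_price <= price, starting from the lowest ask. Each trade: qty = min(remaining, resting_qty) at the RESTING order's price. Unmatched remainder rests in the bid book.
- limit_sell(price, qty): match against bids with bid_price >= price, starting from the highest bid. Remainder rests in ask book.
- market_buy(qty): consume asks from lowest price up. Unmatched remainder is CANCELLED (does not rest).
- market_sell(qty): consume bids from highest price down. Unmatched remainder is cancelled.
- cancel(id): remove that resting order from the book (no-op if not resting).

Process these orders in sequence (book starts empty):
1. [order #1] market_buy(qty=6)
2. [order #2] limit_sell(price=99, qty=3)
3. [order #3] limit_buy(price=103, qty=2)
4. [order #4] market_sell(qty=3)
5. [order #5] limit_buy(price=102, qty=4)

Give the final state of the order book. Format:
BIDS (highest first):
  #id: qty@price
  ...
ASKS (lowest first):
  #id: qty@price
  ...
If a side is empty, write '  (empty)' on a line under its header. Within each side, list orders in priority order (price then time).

Answer: BIDS (highest first):
  #5: 3@102
ASKS (lowest first):
  (empty)

Derivation:
After op 1 [order #1] market_buy(qty=6): fills=none; bids=[-] asks=[-]
After op 2 [order #2] limit_sell(price=99, qty=3): fills=none; bids=[-] asks=[#2:3@99]
After op 3 [order #3] limit_buy(price=103, qty=2): fills=#3x#2:2@99; bids=[-] asks=[#2:1@99]
After op 4 [order #4] market_sell(qty=3): fills=none; bids=[-] asks=[#2:1@99]
After op 5 [order #5] limit_buy(price=102, qty=4): fills=#5x#2:1@99; bids=[#5:3@102] asks=[-]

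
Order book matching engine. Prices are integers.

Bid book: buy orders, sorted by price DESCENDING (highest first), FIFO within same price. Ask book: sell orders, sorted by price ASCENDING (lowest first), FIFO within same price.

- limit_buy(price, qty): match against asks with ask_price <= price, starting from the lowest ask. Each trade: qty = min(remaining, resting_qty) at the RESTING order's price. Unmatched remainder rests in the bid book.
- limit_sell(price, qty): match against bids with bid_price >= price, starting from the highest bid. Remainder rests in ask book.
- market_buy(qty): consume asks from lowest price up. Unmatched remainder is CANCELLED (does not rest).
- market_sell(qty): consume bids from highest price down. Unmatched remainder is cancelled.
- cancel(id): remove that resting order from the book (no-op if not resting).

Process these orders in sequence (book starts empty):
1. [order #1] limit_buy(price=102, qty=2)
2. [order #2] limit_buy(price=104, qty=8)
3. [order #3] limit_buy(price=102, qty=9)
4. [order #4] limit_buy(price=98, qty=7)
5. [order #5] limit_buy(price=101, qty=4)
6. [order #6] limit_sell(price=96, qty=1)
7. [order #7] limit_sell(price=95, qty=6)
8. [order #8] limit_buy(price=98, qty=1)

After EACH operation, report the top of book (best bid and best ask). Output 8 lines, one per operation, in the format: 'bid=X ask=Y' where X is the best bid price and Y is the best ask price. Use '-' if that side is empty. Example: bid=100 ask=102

After op 1 [order #1] limit_buy(price=102, qty=2): fills=none; bids=[#1:2@102] asks=[-]
After op 2 [order #2] limit_buy(price=104, qty=8): fills=none; bids=[#2:8@104 #1:2@102] asks=[-]
After op 3 [order #3] limit_buy(price=102, qty=9): fills=none; bids=[#2:8@104 #1:2@102 #3:9@102] asks=[-]
After op 4 [order #4] limit_buy(price=98, qty=7): fills=none; bids=[#2:8@104 #1:2@102 #3:9@102 #4:7@98] asks=[-]
After op 5 [order #5] limit_buy(price=101, qty=4): fills=none; bids=[#2:8@104 #1:2@102 #3:9@102 #5:4@101 #4:7@98] asks=[-]
After op 6 [order #6] limit_sell(price=96, qty=1): fills=#2x#6:1@104; bids=[#2:7@104 #1:2@102 #3:9@102 #5:4@101 #4:7@98] asks=[-]
After op 7 [order #7] limit_sell(price=95, qty=6): fills=#2x#7:6@104; bids=[#2:1@104 #1:2@102 #3:9@102 #5:4@101 #4:7@98] asks=[-]
After op 8 [order #8] limit_buy(price=98, qty=1): fills=none; bids=[#2:1@104 #1:2@102 #3:9@102 #5:4@101 #4:7@98 #8:1@98] asks=[-]

Answer: bid=102 ask=-
bid=104 ask=-
bid=104 ask=-
bid=104 ask=-
bid=104 ask=-
bid=104 ask=-
bid=104 ask=-
bid=104 ask=-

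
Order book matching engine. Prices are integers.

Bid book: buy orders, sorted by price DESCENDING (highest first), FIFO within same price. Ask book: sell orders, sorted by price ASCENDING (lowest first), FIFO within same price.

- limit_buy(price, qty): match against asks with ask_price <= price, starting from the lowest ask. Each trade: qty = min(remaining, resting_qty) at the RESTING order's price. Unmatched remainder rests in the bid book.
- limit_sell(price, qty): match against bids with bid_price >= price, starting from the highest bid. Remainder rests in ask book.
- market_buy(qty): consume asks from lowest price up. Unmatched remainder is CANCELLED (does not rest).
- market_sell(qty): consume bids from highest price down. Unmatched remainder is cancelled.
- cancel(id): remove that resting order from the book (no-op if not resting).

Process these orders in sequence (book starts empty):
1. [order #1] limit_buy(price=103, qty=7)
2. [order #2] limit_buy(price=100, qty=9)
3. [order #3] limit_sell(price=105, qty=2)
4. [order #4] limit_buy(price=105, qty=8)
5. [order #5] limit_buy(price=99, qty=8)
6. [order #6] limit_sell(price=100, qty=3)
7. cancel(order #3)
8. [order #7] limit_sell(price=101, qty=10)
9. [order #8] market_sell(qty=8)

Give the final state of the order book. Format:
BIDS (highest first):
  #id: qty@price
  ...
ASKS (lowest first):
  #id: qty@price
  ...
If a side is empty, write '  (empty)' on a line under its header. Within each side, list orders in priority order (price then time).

After op 1 [order #1] limit_buy(price=103, qty=7): fills=none; bids=[#1:7@103] asks=[-]
After op 2 [order #2] limit_buy(price=100, qty=9): fills=none; bids=[#1:7@103 #2:9@100] asks=[-]
After op 3 [order #3] limit_sell(price=105, qty=2): fills=none; bids=[#1:7@103 #2:9@100] asks=[#3:2@105]
After op 4 [order #4] limit_buy(price=105, qty=8): fills=#4x#3:2@105; bids=[#4:6@105 #1:7@103 #2:9@100] asks=[-]
After op 5 [order #5] limit_buy(price=99, qty=8): fills=none; bids=[#4:6@105 #1:7@103 #2:9@100 #5:8@99] asks=[-]
After op 6 [order #6] limit_sell(price=100, qty=3): fills=#4x#6:3@105; bids=[#4:3@105 #1:7@103 #2:9@100 #5:8@99] asks=[-]
After op 7 cancel(order #3): fills=none; bids=[#4:3@105 #1:7@103 #2:9@100 #5:8@99] asks=[-]
After op 8 [order #7] limit_sell(price=101, qty=10): fills=#4x#7:3@105 #1x#7:7@103; bids=[#2:9@100 #5:8@99] asks=[-]
After op 9 [order #8] market_sell(qty=8): fills=#2x#8:8@100; bids=[#2:1@100 #5:8@99] asks=[-]

Answer: BIDS (highest first):
  #2: 1@100
  #5: 8@99
ASKS (lowest first):
  (empty)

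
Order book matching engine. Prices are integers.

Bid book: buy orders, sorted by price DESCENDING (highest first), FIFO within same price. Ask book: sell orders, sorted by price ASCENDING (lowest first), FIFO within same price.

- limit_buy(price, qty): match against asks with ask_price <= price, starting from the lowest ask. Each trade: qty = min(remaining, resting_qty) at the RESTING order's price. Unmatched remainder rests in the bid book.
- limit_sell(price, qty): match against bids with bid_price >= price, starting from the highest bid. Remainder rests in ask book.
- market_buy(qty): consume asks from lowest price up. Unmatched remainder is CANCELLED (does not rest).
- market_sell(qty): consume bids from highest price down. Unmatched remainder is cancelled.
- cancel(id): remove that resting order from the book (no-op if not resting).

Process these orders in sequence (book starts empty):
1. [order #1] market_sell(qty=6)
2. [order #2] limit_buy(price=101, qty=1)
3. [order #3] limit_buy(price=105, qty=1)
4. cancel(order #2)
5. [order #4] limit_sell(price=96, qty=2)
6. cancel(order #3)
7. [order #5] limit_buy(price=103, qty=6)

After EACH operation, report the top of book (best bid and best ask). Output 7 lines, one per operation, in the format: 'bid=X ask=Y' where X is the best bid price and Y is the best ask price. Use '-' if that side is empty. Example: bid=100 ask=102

Answer: bid=- ask=-
bid=101 ask=-
bid=105 ask=-
bid=105 ask=-
bid=- ask=96
bid=- ask=96
bid=103 ask=-

Derivation:
After op 1 [order #1] market_sell(qty=6): fills=none; bids=[-] asks=[-]
After op 2 [order #2] limit_buy(price=101, qty=1): fills=none; bids=[#2:1@101] asks=[-]
After op 3 [order #3] limit_buy(price=105, qty=1): fills=none; bids=[#3:1@105 #2:1@101] asks=[-]
After op 4 cancel(order #2): fills=none; bids=[#3:1@105] asks=[-]
After op 5 [order #4] limit_sell(price=96, qty=2): fills=#3x#4:1@105; bids=[-] asks=[#4:1@96]
After op 6 cancel(order #3): fills=none; bids=[-] asks=[#4:1@96]
After op 7 [order #5] limit_buy(price=103, qty=6): fills=#5x#4:1@96; bids=[#5:5@103] asks=[-]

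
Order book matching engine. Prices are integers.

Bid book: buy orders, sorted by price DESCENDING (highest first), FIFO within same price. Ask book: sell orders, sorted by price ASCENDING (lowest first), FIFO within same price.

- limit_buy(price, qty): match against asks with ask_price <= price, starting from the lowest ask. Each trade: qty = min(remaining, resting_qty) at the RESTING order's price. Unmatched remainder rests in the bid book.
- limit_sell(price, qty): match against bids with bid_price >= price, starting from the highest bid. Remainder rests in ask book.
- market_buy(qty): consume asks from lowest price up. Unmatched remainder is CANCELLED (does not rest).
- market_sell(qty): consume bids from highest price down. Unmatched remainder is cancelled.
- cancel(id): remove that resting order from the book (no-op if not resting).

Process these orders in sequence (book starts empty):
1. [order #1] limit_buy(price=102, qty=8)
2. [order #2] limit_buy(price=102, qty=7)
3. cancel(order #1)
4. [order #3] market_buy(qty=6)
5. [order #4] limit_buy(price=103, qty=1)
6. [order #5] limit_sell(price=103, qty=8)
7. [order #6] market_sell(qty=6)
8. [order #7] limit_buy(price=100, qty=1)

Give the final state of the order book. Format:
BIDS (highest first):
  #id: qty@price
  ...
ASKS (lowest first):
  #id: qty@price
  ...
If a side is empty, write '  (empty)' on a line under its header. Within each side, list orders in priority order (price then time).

After op 1 [order #1] limit_buy(price=102, qty=8): fills=none; bids=[#1:8@102] asks=[-]
After op 2 [order #2] limit_buy(price=102, qty=7): fills=none; bids=[#1:8@102 #2:7@102] asks=[-]
After op 3 cancel(order #1): fills=none; bids=[#2:7@102] asks=[-]
After op 4 [order #3] market_buy(qty=6): fills=none; bids=[#2:7@102] asks=[-]
After op 5 [order #4] limit_buy(price=103, qty=1): fills=none; bids=[#4:1@103 #2:7@102] asks=[-]
After op 6 [order #5] limit_sell(price=103, qty=8): fills=#4x#5:1@103; bids=[#2:7@102] asks=[#5:7@103]
After op 7 [order #6] market_sell(qty=6): fills=#2x#6:6@102; bids=[#2:1@102] asks=[#5:7@103]
After op 8 [order #7] limit_buy(price=100, qty=1): fills=none; bids=[#2:1@102 #7:1@100] asks=[#5:7@103]

Answer: BIDS (highest first):
  #2: 1@102
  #7: 1@100
ASKS (lowest first):
  #5: 7@103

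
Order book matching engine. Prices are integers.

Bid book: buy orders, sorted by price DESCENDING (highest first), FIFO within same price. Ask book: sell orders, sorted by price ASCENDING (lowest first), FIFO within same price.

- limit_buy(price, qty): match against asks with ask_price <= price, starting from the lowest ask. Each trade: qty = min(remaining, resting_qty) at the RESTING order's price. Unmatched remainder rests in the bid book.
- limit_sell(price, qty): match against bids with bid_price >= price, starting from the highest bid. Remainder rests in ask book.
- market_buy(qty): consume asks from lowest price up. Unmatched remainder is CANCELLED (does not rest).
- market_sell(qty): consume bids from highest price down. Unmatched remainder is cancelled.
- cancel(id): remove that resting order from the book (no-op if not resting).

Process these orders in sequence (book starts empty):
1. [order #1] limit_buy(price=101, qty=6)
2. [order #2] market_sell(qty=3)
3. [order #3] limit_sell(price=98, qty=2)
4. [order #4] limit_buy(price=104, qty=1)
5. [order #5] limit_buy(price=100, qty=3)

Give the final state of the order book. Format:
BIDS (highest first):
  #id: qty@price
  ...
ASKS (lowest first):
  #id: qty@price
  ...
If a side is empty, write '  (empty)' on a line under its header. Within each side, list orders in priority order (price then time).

After op 1 [order #1] limit_buy(price=101, qty=6): fills=none; bids=[#1:6@101] asks=[-]
After op 2 [order #2] market_sell(qty=3): fills=#1x#2:3@101; bids=[#1:3@101] asks=[-]
After op 3 [order #3] limit_sell(price=98, qty=2): fills=#1x#3:2@101; bids=[#1:1@101] asks=[-]
After op 4 [order #4] limit_buy(price=104, qty=1): fills=none; bids=[#4:1@104 #1:1@101] asks=[-]
After op 5 [order #5] limit_buy(price=100, qty=3): fills=none; bids=[#4:1@104 #1:1@101 #5:3@100] asks=[-]

Answer: BIDS (highest first):
  #4: 1@104
  #1: 1@101
  #5: 3@100
ASKS (lowest first):
  (empty)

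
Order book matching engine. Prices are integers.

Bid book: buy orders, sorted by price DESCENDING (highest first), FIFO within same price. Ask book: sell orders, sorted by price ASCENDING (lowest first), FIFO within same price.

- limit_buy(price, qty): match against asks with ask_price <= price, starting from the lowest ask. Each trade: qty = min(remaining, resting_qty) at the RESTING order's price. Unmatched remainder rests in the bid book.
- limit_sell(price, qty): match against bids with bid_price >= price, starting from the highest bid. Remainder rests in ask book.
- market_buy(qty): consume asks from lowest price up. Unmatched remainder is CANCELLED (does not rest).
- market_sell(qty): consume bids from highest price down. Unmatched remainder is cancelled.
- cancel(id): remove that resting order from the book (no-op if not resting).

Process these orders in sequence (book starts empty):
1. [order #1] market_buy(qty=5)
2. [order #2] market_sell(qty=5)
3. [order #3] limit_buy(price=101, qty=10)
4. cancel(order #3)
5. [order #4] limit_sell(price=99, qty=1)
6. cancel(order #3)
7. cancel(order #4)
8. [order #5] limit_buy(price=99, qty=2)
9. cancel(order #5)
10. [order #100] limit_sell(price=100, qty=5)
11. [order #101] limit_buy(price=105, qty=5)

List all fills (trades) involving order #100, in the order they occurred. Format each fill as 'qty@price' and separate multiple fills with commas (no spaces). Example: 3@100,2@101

Answer: 5@100

Derivation:
After op 1 [order #1] market_buy(qty=5): fills=none; bids=[-] asks=[-]
After op 2 [order #2] market_sell(qty=5): fills=none; bids=[-] asks=[-]
After op 3 [order #3] limit_buy(price=101, qty=10): fills=none; bids=[#3:10@101] asks=[-]
After op 4 cancel(order #3): fills=none; bids=[-] asks=[-]
After op 5 [order #4] limit_sell(price=99, qty=1): fills=none; bids=[-] asks=[#4:1@99]
After op 6 cancel(order #3): fills=none; bids=[-] asks=[#4:1@99]
After op 7 cancel(order #4): fills=none; bids=[-] asks=[-]
After op 8 [order #5] limit_buy(price=99, qty=2): fills=none; bids=[#5:2@99] asks=[-]
After op 9 cancel(order #5): fills=none; bids=[-] asks=[-]
After op 10 [order #100] limit_sell(price=100, qty=5): fills=none; bids=[-] asks=[#100:5@100]
After op 11 [order #101] limit_buy(price=105, qty=5): fills=#101x#100:5@100; bids=[-] asks=[-]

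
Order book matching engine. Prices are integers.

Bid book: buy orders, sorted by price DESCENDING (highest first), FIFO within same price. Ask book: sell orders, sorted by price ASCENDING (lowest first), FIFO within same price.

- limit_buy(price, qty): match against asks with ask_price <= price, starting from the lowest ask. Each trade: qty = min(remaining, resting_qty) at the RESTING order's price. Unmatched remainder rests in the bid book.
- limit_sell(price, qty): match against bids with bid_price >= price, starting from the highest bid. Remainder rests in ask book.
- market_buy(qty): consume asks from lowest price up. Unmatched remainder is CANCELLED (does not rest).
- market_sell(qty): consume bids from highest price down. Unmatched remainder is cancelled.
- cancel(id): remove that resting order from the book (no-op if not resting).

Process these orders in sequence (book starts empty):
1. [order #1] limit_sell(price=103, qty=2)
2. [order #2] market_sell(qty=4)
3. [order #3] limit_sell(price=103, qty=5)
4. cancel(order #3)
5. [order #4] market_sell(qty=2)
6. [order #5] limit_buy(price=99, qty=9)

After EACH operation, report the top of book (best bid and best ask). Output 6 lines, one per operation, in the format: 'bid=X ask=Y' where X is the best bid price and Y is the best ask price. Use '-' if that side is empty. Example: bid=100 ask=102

Answer: bid=- ask=103
bid=- ask=103
bid=- ask=103
bid=- ask=103
bid=- ask=103
bid=99 ask=103

Derivation:
After op 1 [order #1] limit_sell(price=103, qty=2): fills=none; bids=[-] asks=[#1:2@103]
After op 2 [order #2] market_sell(qty=4): fills=none; bids=[-] asks=[#1:2@103]
After op 3 [order #3] limit_sell(price=103, qty=5): fills=none; bids=[-] asks=[#1:2@103 #3:5@103]
After op 4 cancel(order #3): fills=none; bids=[-] asks=[#1:2@103]
After op 5 [order #4] market_sell(qty=2): fills=none; bids=[-] asks=[#1:2@103]
After op 6 [order #5] limit_buy(price=99, qty=9): fills=none; bids=[#5:9@99] asks=[#1:2@103]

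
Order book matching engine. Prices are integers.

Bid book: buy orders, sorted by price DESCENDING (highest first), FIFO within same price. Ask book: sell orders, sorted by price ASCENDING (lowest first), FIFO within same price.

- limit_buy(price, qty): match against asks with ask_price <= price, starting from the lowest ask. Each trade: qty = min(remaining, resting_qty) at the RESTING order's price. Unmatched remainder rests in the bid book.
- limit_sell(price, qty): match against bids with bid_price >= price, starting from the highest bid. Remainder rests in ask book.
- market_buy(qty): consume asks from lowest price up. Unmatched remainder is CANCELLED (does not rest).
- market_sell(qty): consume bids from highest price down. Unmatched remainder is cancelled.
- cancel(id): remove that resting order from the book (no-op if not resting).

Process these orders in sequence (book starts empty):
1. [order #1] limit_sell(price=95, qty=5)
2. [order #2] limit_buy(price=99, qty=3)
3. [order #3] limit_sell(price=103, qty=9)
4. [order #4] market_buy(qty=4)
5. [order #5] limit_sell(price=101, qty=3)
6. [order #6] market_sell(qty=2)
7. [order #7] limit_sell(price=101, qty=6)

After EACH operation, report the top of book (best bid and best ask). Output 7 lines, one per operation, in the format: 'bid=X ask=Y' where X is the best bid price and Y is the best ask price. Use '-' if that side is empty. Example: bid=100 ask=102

After op 1 [order #1] limit_sell(price=95, qty=5): fills=none; bids=[-] asks=[#1:5@95]
After op 2 [order #2] limit_buy(price=99, qty=3): fills=#2x#1:3@95; bids=[-] asks=[#1:2@95]
After op 3 [order #3] limit_sell(price=103, qty=9): fills=none; bids=[-] asks=[#1:2@95 #3:9@103]
After op 4 [order #4] market_buy(qty=4): fills=#4x#1:2@95 #4x#3:2@103; bids=[-] asks=[#3:7@103]
After op 5 [order #5] limit_sell(price=101, qty=3): fills=none; bids=[-] asks=[#5:3@101 #3:7@103]
After op 6 [order #6] market_sell(qty=2): fills=none; bids=[-] asks=[#5:3@101 #3:7@103]
After op 7 [order #7] limit_sell(price=101, qty=6): fills=none; bids=[-] asks=[#5:3@101 #7:6@101 #3:7@103]

Answer: bid=- ask=95
bid=- ask=95
bid=- ask=95
bid=- ask=103
bid=- ask=101
bid=- ask=101
bid=- ask=101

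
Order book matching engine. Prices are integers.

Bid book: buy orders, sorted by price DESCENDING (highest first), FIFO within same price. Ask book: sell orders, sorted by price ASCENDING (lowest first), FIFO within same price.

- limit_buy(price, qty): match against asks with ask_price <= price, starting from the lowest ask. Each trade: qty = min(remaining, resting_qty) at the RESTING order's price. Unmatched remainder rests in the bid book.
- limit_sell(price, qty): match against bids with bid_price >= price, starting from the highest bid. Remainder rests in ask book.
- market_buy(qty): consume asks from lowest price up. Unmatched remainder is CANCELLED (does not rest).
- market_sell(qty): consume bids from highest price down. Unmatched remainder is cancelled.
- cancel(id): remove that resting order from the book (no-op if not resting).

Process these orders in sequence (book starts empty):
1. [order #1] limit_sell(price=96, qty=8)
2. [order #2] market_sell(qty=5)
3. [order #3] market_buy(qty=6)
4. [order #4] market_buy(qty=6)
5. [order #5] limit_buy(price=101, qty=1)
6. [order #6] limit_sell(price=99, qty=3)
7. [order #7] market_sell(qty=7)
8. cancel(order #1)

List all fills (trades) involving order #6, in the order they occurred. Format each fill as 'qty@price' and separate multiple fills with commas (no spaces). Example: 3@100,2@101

After op 1 [order #1] limit_sell(price=96, qty=8): fills=none; bids=[-] asks=[#1:8@96]
After op 2 [order #2] market_sell(qty=5): fills=none; bids=[-] asks=[#1:8@96]
After op 3 [order #3] market_buy(qty=6): fills=#3x#1:6@96; bids=[-] asks=[#1:2@96]
After op 4 [order #4] market_buy(qty=6): fills=#4x#1:2@96; bids=[-] asks=[-]
After op 5 [order #5] limit_buy(price=101, qty=1): fills=none; bids=[#5:1@101] asks=[-]
After op 6 [order #6] limit_sell(price=99, qty=3): fills=#5x#6:1@101; bids=[-] asks=[#6:2@99]
After op 7 [order #7] market_sell(qty=7): fills=none; bids=[-] asks=[#6:2@99]
After op 8 cancel(order #1): fills=none; bids=[-] asks=[#6:2@99]

Answer: 1@101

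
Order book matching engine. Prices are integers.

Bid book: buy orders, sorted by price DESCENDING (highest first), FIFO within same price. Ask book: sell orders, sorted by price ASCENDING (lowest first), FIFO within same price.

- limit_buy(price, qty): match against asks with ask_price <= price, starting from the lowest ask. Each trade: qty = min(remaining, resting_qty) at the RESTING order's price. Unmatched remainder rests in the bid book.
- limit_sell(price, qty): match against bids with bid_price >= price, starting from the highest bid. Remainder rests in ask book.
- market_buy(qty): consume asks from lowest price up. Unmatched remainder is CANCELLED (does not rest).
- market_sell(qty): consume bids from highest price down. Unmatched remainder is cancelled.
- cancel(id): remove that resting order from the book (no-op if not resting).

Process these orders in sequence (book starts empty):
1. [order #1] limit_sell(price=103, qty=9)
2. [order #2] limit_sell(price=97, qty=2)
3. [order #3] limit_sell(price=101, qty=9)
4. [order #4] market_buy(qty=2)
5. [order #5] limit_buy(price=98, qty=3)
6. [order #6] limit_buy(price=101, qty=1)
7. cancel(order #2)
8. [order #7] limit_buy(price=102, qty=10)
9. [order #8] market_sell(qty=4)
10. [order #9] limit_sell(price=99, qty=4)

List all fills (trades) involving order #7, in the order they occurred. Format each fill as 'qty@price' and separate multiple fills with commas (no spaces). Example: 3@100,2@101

After op 1 [order #1] limit_sell(price=103, qty=9): fills=none; bids=[-] asks=[#1:9@103]
After op 2 [order #2] limit_sell(price=97, qty=2): fills=none; bids=[-] asks=[#2:2@97 #1:9@103]
After op 3 [order #3] limit_sell(price=101, qty=9): fills=none; bids=[-] asks=[#2:2@97 #3:9@101 #1:9@103]
After op 4 [order #4] market_buy(qty=2): fills=#4x#2:2@97; bids=[-] asks=[#3:9@101 #1:9@103]
After op 5 [order #5] limit_buy(price=98, qty=3): fills=none; bids=[#5:3@98] asks=[#3:9@101 #1:9@103]
After op 6 [order #6] limit_buy(price=101, qty=1): fills=#6x#3:1@101; bids=[#5:3@98] asks=[#3:8@101 #1:9@103]
After op 7 cancel(order #2): fills=none; bids=[#5:3@98] asks=[#3:8@101 #1:9@103]
After op 8 [order #7] limit_buy(price=102, qty=10): fills=#7x#3:8@101; bids=[#7:2@102 #5:3@98] asks=[#1:9@103]
After op 9 [order #8] market_sell(qty=4): fills=#7x#8:2@102 #5x#8:2@98; bids=[#5:1@98] asks=[#1:9@103]
After op 10 [order #9] limit_sell(price=99, qty=4): fills=none; bids=[#5:1@98] asks=[#9:4@99 #1:9@103]

Answer: 8@101,2@102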